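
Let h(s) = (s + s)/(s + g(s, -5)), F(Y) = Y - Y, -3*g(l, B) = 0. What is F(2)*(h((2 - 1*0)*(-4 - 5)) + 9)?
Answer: 0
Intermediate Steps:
g(l, B) = 0 (g(l, B) = -1/3*0 = 0)
F(Y) = 0
h(s) = 2 (h(s) = (s + s)/(s + 0) = (2*s)/s = 2)
F(2)*(h((2 - 1*0)*(-4 - 5)) + 9) = 0*(2 + 9) = 0*11 = 0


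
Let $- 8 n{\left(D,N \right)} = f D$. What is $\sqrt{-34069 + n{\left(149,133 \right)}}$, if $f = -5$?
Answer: $\frac{i \sqrt{543614}}{4} \approx 184.33 i$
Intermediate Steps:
$n{\left(D,N \right)} = \frac{5 D}{8}$ ($n{\left(D,N \right)} = - \frac{\left(-5\right) D}{8} = \frac{5 D}{8}$)
$\sqrt{-34069 + n{\left(149,133 \right)}} = \sqrt{-34069 + \frac{5}{8} \cdot 149} = \sqrt{-34069 + \frac{745}{8}} = \sqrt{- \frac{271807}{8}} = \frac{i \sqrt{543614}}{4}$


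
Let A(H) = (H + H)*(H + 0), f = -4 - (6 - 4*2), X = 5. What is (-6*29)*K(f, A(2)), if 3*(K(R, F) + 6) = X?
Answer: 754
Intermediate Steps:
f = -2 (f = -4 - (6 - 8) = -4 - 1*(-2) = -4 + 2 = -2)
A(H) = 2*H**2 (A(H) = (2*H)*H = 2*H**2)
K(R, F) = -13/3 (K(R, F) = -6 + (1/3)*5 = -6 + 5/3 = -13/3)
(-6*29)*K(f, A(2)) = -6*29*(-13/3) = -174*(-13/3) = 754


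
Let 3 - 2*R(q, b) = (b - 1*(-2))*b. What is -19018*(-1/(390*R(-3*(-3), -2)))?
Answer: 19018/585 ≈ 32.509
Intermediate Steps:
R(q, b) = 3/2 - b*(2 + b)/2 (R(q, b) = 3/2 - (b - 1*(-2))*b/2 = 3/2 - (b + 2)*b/2 = 3/2 - (2 + b)*b/2 = 3/2 - b*(2 + b)/2)
-19018*(-1/(390*R(-3*(-3), -2))) = -19018*(-1/(390*(3/2 - 1*(-2) - ½*(-2)²))) = -19018*(-1/(390*(3/2 + 2 - ½*4))) = -19018*(-1/(390*(3/2 + 2 - 2))) = -19018/(((3/2)*(-26))*15) = -19018/((-39*15)) = -19018/(-585) = -19018*(-1/585) = 19018/585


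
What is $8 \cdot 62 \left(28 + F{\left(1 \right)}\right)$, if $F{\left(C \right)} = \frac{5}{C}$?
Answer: $16368$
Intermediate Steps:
$8 \cdot 62 \left(28 + F{\left(1 \right)}\right) = 8 \cdot 62 \left(28 + \frac{5}{1}\right) = 496 \left(28 + 5 \cdot 1\right) = 496 \left(28 + 5\right) = 496 \cdot 33 = 16368$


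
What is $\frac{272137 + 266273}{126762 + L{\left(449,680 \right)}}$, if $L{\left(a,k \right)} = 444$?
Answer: $\frac{89735}{21201} \approx 4.2326$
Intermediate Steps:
$\frac{272137 + 266273}{126762 + L{\left(449,680 \right)}} = \frac{272137 + 266273}{126762 + 444} = \frac{538410}{127206} = 538410 \cdot \frac{1}{127206} = \frac{89735}{21201}$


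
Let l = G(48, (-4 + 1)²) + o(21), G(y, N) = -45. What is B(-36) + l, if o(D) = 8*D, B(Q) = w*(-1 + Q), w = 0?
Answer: 123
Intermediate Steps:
B(Q) = 0 (B(Q) = 0*(-1 + Q) = 0)
l = 123 (l = -45 + 8*21 = -45 + 168 = 123)
B(-36) + l = 0 + 123 = 123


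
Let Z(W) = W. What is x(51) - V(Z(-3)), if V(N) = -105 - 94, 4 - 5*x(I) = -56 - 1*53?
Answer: 1108/5 ≈ 221.60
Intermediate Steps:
x(I) = 113/5 (x(I) = ⅘ - (-56 - 1*53)/5 = ⅘ - (-56 - 53)/5 = ⅘ - ⅕*(-109) = ⅘ + 109/5 = 113/5)
V(N) = -199
x(51) - V(Z(-3)) = 113/5 - 1*(-199) = 113/5 + 199 = 1108/5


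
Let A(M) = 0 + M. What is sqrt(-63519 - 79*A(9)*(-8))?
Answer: I*sqrt(57831) ≈ 240.48*I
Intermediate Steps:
A(M) = M
sqrt(-63519 - 79*A(9)*(-8)) = sqrt(-63519 - 79*9*(-8)) = sqrt(-63519 - 711*(-8)) = sqrt(-63519 + 5688) = sqrt(-57831) = I*sqrt(57831)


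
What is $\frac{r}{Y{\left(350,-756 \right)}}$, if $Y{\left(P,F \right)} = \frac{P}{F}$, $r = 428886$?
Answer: $- \frac{23159844}{25} \approx -9.2639 \cdot 10^{5}$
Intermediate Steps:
$\frac{r}{Y{\left(350,-756 \right)}} = \frac{428886}{350 \frac{1}{-756}} = \frac{428886}{350 \left(- \frac{1}{756}\right)} = \frac{428886}{- \frac{25}{54}} = 428886 \left(- \frac{54}{25}\right) = - \frac{23159844}{25}$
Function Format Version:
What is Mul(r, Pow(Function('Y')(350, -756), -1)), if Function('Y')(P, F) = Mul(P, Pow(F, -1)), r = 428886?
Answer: Rational(-23159844, 25) ≈ -9.2639e+5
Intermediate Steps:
Mul(r, Pow(Function('Y')(350, -756), -1)) = Mul(428886, Pow(Mul(350, Pow(-756, -1)), -1)) = Mul(428886, Pow(Mul(350, Rational(-1, 756)), -1)) = Mul(428886, Pow(Rational(-25, 54), -1)) = Mul(428886, Rational(-54, 25)) = Rational(-23159844, 25)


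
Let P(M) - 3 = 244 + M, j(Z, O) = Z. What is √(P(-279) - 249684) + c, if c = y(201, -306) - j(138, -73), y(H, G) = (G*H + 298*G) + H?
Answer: -152631 + 2*I*√62429 ≈ -1.5263e+5 + 499.72*I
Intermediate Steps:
y(H, G) = H + 298*G + G*H (y(H, G) = (298*G + G*H) + H = H + 298*G + G*H)
P(M) = 247 + M (P(M) = 3 + (244 + M) = 247 + M)
c = -152631 (c = (201 + 298*(-306) - 306*201) - 1*138 = (201 - 91188 - 61506) - 138 = -152493 - 138 = -152631)
√(P(-279) - 249684) + c = √((247 - 279) - 249684) - 152631 = √(-32 - 249684) - 152631 = √(-249716) - 152631 = 2*I*√62429 - 152631 = -152631 + 2*I*√62429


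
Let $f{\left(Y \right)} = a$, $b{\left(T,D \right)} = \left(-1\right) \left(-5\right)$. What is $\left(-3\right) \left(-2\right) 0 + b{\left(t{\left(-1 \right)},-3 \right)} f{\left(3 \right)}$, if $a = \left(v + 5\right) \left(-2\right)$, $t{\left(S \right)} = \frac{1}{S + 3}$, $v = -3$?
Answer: $-20$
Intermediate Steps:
$t{\left(S \right)} = \frac{1}{3 + S}$
$a = -4$ ($a = \left(-3 + 5\right) \left(-2\right) = 2 \left(-2\right) = -4$)
$b{\left(T,D \right)} = 5$
$f{\left(Y \right)} = -4$
$\left(-3\right) \left(-2\right) 0 + b{\left(t{\left(-1 \right)},-3 \right)} f{\left(3 \right)} = \left(-3\right) \left(-2\right) 0 + 5 \left(-4\right) = 6 \cdot 0 - 20 = 0 - 20 = -20$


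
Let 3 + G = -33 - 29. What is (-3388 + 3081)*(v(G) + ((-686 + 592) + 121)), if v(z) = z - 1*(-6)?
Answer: 9824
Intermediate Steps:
G = -65 (G = -3 + (-33 - 29) = -3 - 62 = -65)
v(z) = 6 + z (v(z) = z + 6 = 6 + z)
(-3388 + 3081)*(v(G) + ((-686 + 592) + 121)) = (-3388 + 3081)*((6 - 65) + ((-686 + 592) + 121)) = -307*(-59 + (-94 + 121)) = -307*(-59 + 27) = -307*(-32) = 9824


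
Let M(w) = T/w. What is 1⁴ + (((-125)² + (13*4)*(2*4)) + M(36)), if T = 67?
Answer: 577579/36 ≈ 16044.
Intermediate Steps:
M(w) = 67/w
1⁴ + (((-125)² + (13*4)*(2*4)) + M(36)) = 1⁴ + (((-125)² + (13*4)*(2*4)) + 67/36) = 1 + ((15625 + 52*8) + 67*(1/36)) = 1 + ((15625 + 416) + 67/36) = 1 + (16041 + 67/36) = 1 + 577543/36 = 577579/36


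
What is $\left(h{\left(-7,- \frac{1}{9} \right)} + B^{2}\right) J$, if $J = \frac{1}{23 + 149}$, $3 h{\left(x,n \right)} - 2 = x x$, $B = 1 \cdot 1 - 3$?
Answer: $\frac{21}{172} \approx 0.12209$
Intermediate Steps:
$B = -2$ ($B = 1 - 3 = -2$)
$h{\left(x,n \right)} = \frac{2}{3} + \frac{x^{2}}{3}$ ($h{\left(x,n \right)} = \frac{2}{3} + \frac{x x}{3} = \frac{2}{3} + \frac{x^{2}}{3}$)
$J = \frac{1}{172} \approx 0.005814$
$\left(h{\left(-7,- \frac{1}{9} \right)} + B^{2}\right) J = \left(\left(\frac{2}{3} + \frac{\left(-7\right)^{2}}{3}\right) + \left(-2\right)^{2}\right) \frac{1}{172} = \left(\left(\frac{2}{3} + \frac{1}{3} \cdot 49\right) + 4\right) \frac{1}{172} = \left(\left(\frac{2}{3} + \frac{49}{3}\right) + 4\right) \frac{1}{172} = \left(17 + 4\right) \frac{1}{172} = 21 \cdot \frac{1}{172} = \frac{21}{172}$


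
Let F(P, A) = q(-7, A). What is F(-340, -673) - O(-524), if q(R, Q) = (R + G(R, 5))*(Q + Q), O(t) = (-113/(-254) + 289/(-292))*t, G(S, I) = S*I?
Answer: 521461317/9271 ≈ 56247.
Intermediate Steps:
G(S, I) = I*S
O(t) = -20205*t/37084 (O(t) = (-113*(-1/254) + 289*(-1/292))*t = (113/254 - 289/292)*t = -20205*t/37084)
q(R, Q) = 12*Q*R (q(R, Q) = (R + 5*R)*(Q + Q) = (6*R)*(2*Q) = 12*Q*R)
F(P, A) = -84*A (F(P, A) = 12*A*(-7) = -84*A)
F(-340, -673) - O(-524) = -84*(-673) - (-20205)*(-524)/37084 = 56532 - 1*2646855/9271 = 56532 - 2646855/9271 = 521461317/9271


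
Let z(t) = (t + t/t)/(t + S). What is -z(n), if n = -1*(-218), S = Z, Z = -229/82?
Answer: -17958/17647 ≈ -1.0176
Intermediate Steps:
Z = -229/82 (Z = -229*1/82 = -229/82 ≈ -2.7927)
S = -229/82 ≈ -2.7927
n = 218
z(t) = (1 + t)/(-229/82 + t) (z(t) = (t + t/t)/(t - 229/82) = (t + 1)/(-229/82 + t) = (1 + t)/(-229/82 + t))
-z(n) = -82*(1 + 218)/(-229 + 82*218) = -82*219/(-229 + 17876) = -82*219/17647 = -1*17958/17647 = -17958/17647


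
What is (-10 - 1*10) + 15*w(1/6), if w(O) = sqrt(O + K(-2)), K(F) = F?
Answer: -20 + 5*I*sqrt(66)/2 ≈ -20.0 + 20.31*I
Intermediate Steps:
w(O) = sqrt(-2 + O) (w(O) = sqrt(O - 2) = sqrt(-2 + O))
(-10 - 1*10) + 15*w(1/6) = (-10 - 1*10) + 15*sqrt(-2 + 1/6) = (-10 - 10) + 15*sqrt(-2 + 1/6) = -20 + 15*sqrt(-11/6) = -20 + 15*(I*sqrt(66)/6) = -20 + 5*I*sqrt(66)/2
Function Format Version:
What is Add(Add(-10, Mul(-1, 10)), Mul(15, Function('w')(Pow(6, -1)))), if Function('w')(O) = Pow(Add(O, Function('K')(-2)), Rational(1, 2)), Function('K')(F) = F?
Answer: Add(-20, Mul(Rational(5, 2), I, Pow(66, Rational(1, 2)))) ≈ Add(-20.000, Mul(20.310, I))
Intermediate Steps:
Function('w')(O) = Pow(Add(-2, O), Rational(1, 2)) (Function('w')(O) = Pow(Add(O, -2), Rational(1, 2)) = Pow(Add(-2, O), Rational(1, 2)))
Add(Add(-10, Mul(-1, 10)), Mul(15, Function('w')(Pow(6, -1)))) = Add(Add(-10, Mul(-1, 10)), Mul(15, Pow(Add(-2, Pow(6, -1)), Rational(1, 2)))) = Add(Add(-10, -10), Mul(15, Pow(Add(-2, Rational(1, 6)), Rational(1, 2)))) = Add(-20, Mul(15, Pow(Rational(-11, 6), Rational(1, 2)))) = Add(-20, Mul(15, Mul(Rational(1, 6), I, Pow(66, Rational(1, 2))))) = Add(-20, Mul(Rational(5, 2), I, Pow(66, Rational(1, 2))))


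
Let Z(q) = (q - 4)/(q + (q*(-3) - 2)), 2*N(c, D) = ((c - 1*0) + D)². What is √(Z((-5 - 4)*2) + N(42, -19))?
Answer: √305014/34 ≈ 16.244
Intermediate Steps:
N(c, D) = (D + c)²/2 (N(c, D) = ((c - 1*0) + D)²/2 = ((c + 0) + D)²/2 = (c + D)²/2 = (D + c)²/2)
Z(q) = (-4 + q)/(-2 - 2*q) (Z(q) = (-4 + q)/(q + (-3*q - 2)) = (-4 + q)/(q + (-2 - 3*q)) = (-4 + q)/(-2 - 2*q))
√(Z((-5 - 4)*2) + N(42, -19)) = √((4 - (-5 - 4)*2)/(2*(1 + (-5 - 4)*2)) + (-19 + 42)²/2) = √((4 - (-9)*2)/(2*(1 - 9*2)) + (½)*23²) = √((4 - 1*(-18))/(2*(1 - 18)) + (½)*529) = √((½)*(4 + 18)/(-17) + 529/2) = √((½)*(-1/17)*22 + 529/2) = √(-11/17 + 529/2) = √(8971/34) = √305014/34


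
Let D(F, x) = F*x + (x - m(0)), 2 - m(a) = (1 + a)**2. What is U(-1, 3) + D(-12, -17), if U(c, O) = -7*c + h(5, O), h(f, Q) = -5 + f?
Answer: 193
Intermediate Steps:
m(a) = 2 - (1 + a)**2
U(c, O) = -7*c (U(c, O) = -7*c + (-5 + 5) = -7*c + 0 = -7*c)
D(F, x) = -1 + x + F*x (D(F, x) = F*x + (x - (2 - (1 + 0)**2)) = F*x + (x - (2 - 1*1**2)) = F*x + (x - (2 - 1*1)) = F*x + (x - (2 - 1)) = F*x + (x - 1*1) = F*x + (x - 1) = F*x + (-1 + x) = -1 + x + F*x)
U(-1, 3) + D(-12, -17) = -7*(-1) + (-1 - 17 - 12*(-17)) = 7 + (-1 - 17 + 204) = 7 + 186 = 193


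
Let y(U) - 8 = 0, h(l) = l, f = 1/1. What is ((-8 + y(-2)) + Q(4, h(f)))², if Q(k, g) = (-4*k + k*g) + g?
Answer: 121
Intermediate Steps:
f = 1 (f = 1*1 = 1)
Q(k, g) = g - 4*k + g*k (Q(k, g) = (-4*k + g*k) + g = g - 4*k + g*k)
y(U) = 8 (y(U) = 8 + 0 = 8)
((-8 + y(-2)) + Q(4, h(f)))² = ((-8 + 8) + (1 - 4*4 + 1*4))² = (0 + (1 - 16 + 4))² = (0 - 11)² = (-11)² = 121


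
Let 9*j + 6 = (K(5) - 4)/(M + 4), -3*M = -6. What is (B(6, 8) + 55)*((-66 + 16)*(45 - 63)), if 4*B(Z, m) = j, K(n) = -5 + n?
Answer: 148000/3 ≈ 49333.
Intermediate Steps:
M = 2 (M = -⅓*(-6) = 2)
j = -20/27 (j = -⅔ + (((-5 + 5) - 4)/(2 + 4))/9 = -⅔ + ((0 - 4)/6)/9 = -⅔ + (-4*⅙)/9 = -⅔ + (⅑)*(-⅔) = -⅔ - 2/27 = -20/27 ≈ -0.74074)
B(Z, m) = -5/27 (B(Z, m) = (¼)*(-20/27) = -5/27)
(B(6, 8) + 55)*((-66 + 16)*(45 - 63)) = (-5/27 + 55)*((-66 + 16)*(45 - 63)) = 1480*(-50*(-18))/27 = (1480/27)*900 = 148000/3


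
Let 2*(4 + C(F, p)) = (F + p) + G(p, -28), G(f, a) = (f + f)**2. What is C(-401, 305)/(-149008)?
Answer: -92999/74504 ≈ -1.2482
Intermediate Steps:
G(f, a) = 4*f**2 (G(f, a) = (2*f)**2 = 4*f**2)
C(F, p) = -4 + F/2 + p/2 + 2*p**2 (C(F, p) = -4 + ((F + p) + 4*p**2)/2 = -4 + (F + p + 4*p**2)/2 = -4 + (F/2 + p/2 + 2*p**2) = -4 + F/2 + p/2 + 2*p**2)
C(-401, 305)/(-149008) = (-4 + (1/2)*(-401) + (1/2)*305 + 2*305**2)/(-149008) = (-4 - 401/2 + 305/2 + 2*93025)*(-1/149008) = (-4 - 401/2 + 305/2 + 186050)*(-1/149008) = 185998*(-1/149008) = -92999/74504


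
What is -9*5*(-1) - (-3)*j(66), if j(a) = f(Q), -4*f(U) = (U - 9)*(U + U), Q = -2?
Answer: 12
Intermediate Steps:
f(U) = -U*(-9 + U)/2 (f(U) = -(U - 9)*(U + U)/4 = -(-9 + U)*2*U/4 = -U*(-9 + U)/2)
j(a) = -11 (j(a) = (½)*(-2)*(9 - 1*(-2)) = (½)*(-2)*(9 + 2) = (½)*(-2)*11 = -11)
-9*5*(-1) - (-3)*j(66) = -9*5*(-1) - (-3)*(-11) = -45*(-1) - 1*33 = 45 - 33 = 12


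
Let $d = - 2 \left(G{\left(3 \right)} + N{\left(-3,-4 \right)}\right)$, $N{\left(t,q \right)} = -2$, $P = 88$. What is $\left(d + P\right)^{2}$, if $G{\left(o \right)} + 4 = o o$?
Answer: $6724$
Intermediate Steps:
$G{\left(o \right)} = -4 + o^{2}$ ($G{\left(o \right)} = -4 + o o = -4 + o^{2}$)
$d = -6$ ($d = - 2 \left(\left(-4 + 3^{2}\right) - 2\right) = - 2 \left(\left(-4 + 9\right) - 2\right) = - 2 \left(5 - 2\right) = \left(-2\right) 3 = -6$)
$\left(d + P\right)^{2} = \left(-6 + 88\right)^{2} = 82^{2} = 6724$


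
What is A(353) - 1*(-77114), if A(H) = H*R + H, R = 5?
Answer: 79232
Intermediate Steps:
A(H) = 6*H (A(H) = H*5 + H = 5*H + H = 6*H)
A(353) - 1*(-77114) = 6*353 - 1*(-77114) = 2118 + 77114 = 79232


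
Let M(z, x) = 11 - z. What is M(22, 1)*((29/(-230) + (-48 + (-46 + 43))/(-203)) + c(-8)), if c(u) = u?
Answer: 4044447/46690 ≈ 86.623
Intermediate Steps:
M(22, 1)*((29/(-230) + (-48 + (-46 + 43))/(-203)) + c(-8)) = (11 - 1*22)*((29/(-230) + (-48 + (-46 + 43))/(-203)) - 8) = (11 - 22)*((29*(-1/230) + (-48 - 3)*(-1/203)) - 8) = -11*((-29/230 - 51*(-1/203)) - 8) = -11*((-29/230 + 51/203) - 8) = -11*(5843/46690 - 8) = -11*(-367677/46690) = 4044447/46690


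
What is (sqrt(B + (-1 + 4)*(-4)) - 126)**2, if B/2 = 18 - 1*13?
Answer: (126 - I*sqrt(2))**2 ≈ 15874.0 - 356.38*I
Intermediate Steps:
B = 10 (B = 2*(18 - 1*13) = 2*(18 - 13) = 2*5 = 10)
(sqrt(B + (-1 + 4)*(-4)) - 126)**2 = (sqrt(10 + (-1 + 4)*(-4)) - 126)**2 = (sqrt(10 + 3*(-4)) - 126)**2 = (sqrt(10 - 12) - 126)**2 = (sqrt(-2) - 126)**2 = (I*sqrt(2) - 126)**2 = (-126 + I*sqrt(2))**2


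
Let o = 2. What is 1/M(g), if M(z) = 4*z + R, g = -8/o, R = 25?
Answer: ⅑ ≈ 0.11111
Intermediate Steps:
g = -4 (g = -8/2 = -8*½ = -4)
M(z) = 25 + 4*z (M(z) = 4*z + 25 = 25 + 4*z)
1/M(g) = 1/(25 + 4*(-4)) = 1/(25 - 16) = 1/9 = ⅑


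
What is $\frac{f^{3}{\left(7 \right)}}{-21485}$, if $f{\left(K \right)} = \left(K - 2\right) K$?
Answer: $- \frac{8575}{4297} \approx -1.9956$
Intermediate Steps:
$f{\left(K \right)} = K \left(-2 + K\right)$ ($f{\left(K \right)} = \left(-2 + K\right) K = K \left(-2 + K\right)$)
$\frac{f^{3}{\left(7 \right)}}{-21485} = \frac{\left(7 \left(-2 + 7\right)\right)^{3}}{-21485} = \left(7 \cdot 5\right)^{3} \left(- \frac{1}{21485}\right) = 35^{3} \left(- \frac{1}{21485}\right) = 42875 \left(- \frac{1}{21485}\right) = - \frac{8575}{4297}$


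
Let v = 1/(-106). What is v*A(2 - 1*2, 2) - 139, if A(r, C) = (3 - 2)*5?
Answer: -14739/106 ≈ -139.05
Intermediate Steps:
v = -1/106 ≈ -0.0094340
A(r, C) = 5 (A(r, C) = 1*5 = 5)
v*A(2 - 1*2, 2) - 139 = -1/106*5 - 139 = -5/106 - 139 = -14739/106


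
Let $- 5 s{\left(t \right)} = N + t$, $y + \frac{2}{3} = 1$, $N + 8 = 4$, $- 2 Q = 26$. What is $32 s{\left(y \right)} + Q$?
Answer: $\frac{157}{15} \approx 10.467$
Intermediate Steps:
$Q = -13$ ($Q = \left(- \frac{1}{2}\right) 26 = -13$)
$N = -4$ ($N = -8 + 4 = -4$)
$y = \frac{1}{3}$ ($y = - \frac{2}{3} + 1 = \frac{1}{3} \approx 0.33333$)
$s{\left(t \right)} = \frac{4}{5} - \frac{t}{5}$ ($s{\left(t \right)} = - \frac{-4 + t}{5} = \frac{4}{5} - \frac{t}{5}$)
$32 s{\left(y \right)} + Q = 32 \left(\frac{4}{5} - \frac{1}{15}\right) - 13 = 32 \cdot \frac{11}{15} - 13 = \frac{352}{15} - 13 = \frac{157}{15}$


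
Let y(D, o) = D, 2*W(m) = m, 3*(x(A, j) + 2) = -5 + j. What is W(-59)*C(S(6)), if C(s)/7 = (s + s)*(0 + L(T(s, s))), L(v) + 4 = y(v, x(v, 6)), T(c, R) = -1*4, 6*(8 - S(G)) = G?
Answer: 23128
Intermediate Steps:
S(G) = 8 - G/6
x(A, j) = -11/3 + j/3 (x(A, j) = -2 + (-5 + j)/3 = -2 + (-5/3 + j/3) = -11/3 + j/3)
W(m) = m/2
T(c, R) = -4
L(v) = -4 + v
C(s) = -112*s (C(s) = 7*((s + s)*(0 + (-4 - 4))) = 7*((2*s)*(0 - 8)) = 7*((2*s)*(-8)) = 7*(-16*s) = -112*s)
W(-59)*C(S(6)) = ((½)*(-59))*(-112*(8 - ⅙*6)) = -(-3304)*(8 - 1) = -(-3304)*7 = -59/2*(-784) = 23128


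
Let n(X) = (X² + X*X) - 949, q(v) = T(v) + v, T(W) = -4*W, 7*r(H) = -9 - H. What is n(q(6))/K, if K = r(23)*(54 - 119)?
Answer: -2107/2080 ≈ -1.0130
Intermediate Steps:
r(H) = -9/7 - H/7 (r(H) = (-9 - H)/7 = -9/7 - H/7)
q(v) = -3*v (q(v) = -4*v + v = -3*v)
K = 2080/7 (K = (-9/7 - ⅐*23)*(54 - 119) = (-9/7 - 23/7)*(-65) = -32/7*(-65) = 2080/7 ≈ 297.14)
n(X) = -949 + 2*X² (n(X) = (X² + X²) - 949 = 2*X² - 949 = -949 + 2*X²)
n(q(6))/K = (-949 + 2*(-3*6)²)/(2080/7) = (-949 + 2*(-18)²)*(7/2080) = (-949 + 2*324)*(7/2080) = (-949 + 648)*(7/2080) = -301*7/2080 = -2107/2080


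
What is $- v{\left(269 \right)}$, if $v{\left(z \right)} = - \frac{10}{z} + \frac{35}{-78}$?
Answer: $\frac{10195}{20982} \approx 0.48589$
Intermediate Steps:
$v{\left(z \right)} = - \frac{35}{78} - \frac{10}{z}$ ($v{\left(z \right)} = - \frac{10}{z} + 35 \left(- \frac{1}{78}\right) = - \frac{10}{z} - \frac{35}{78} = - \frac{35}{78} - \frac{10}{z}$)
$- v{\left(269 \right)} = - (- \frac{35}{78} - \frac{10}{269}) = \left(-1\right) \left(- \frac{10195}{20982}\right) = \frac{10195}{20982}$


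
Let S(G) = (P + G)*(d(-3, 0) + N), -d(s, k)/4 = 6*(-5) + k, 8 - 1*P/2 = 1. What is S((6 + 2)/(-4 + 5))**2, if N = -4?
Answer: 6512704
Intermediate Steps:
P = 14 (P = 16 - 2*1 = 16 - 2 = 14)
d(s, k) = 120 - 4*k (d(s, k) = -4*(6*(-5) + k) = -4*(-30 + k) = 120 - 4*k)
S(G) = 1624 + 116*G (S(G) = (14 + G)*((120 - 4*0) - 4) = (14 + G)*((120 + 0) - 4) = (14 + G)*(120 - 4) = (14 + G)*116 = 1624 + 116*G)
S((6 + 2)/(-4 + 5))**2 = (1624 + 116*((6 + 2)/(-4 + 5)))**2 = (1624 + 116*(8/1))**2 = (1624 + 116*(8*1))**2 = (1624 + 116*8)**2 = (1624 + 928)**2 = 2552**2 = 6512704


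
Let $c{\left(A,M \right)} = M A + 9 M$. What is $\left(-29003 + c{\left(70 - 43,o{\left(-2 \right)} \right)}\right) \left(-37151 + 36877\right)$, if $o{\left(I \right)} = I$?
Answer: $7966550$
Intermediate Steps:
$c{\left(A,M \right)} = 9 M + A M$ ($c{\left(A,M \right)} = A M + 9 M = 9 M + A M$)
$\left(-29003 + c{\left(70 - 43,o{\left(-2 \right)} \right)}\right) \left(-37151 + 36877\right) = \left(-29003 - 2 \left(9 + \left(70 - 43\right)\right)\right) \left(-37151 + 36877\right) = \left(-29003 - 2 \left(9 + \left(70 - 43\right)\right)\right) \left(-274\right) = \left(-29003 - 2 \left(9 + 27\right)\right) \left(-274\right) = \left(-29003 - 72\right) \left(-274\right) = \left(-29075\right) \left(-274\right) = 7966550$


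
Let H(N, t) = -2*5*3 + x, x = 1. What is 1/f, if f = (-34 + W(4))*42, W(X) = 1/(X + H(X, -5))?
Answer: -25/35742 ≈ -0.00069946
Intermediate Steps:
H(N, t) = -29 (H(N, t) = -2*5*3 + 1 = -10*3 + 1 = -30 + 1 = -29)
W(X) = 1/(-29 + X) (W(X) = 1/(X - 29) = 1/(-29 + X))
f = -35742/25 (f = (-34 + 1/(-29 + 4))*42 = (-34 + 1/(-25))*42 = (-34 - 1/25)*42 = -851/25*42 = -35742/25 ≈ -1429.7)
1/f = 1/(-35742/25) = -25/35742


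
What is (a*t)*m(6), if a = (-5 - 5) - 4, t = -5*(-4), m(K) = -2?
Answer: 560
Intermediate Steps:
t = 20
a = -14 (a = -10 - 4 = -14)
(a*t)*m(6) = -14*20*(-2) = -280*(-2) = 560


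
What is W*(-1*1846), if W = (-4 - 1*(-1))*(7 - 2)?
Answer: 27690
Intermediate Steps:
W = -15 (W = (-4 + 1)*5 = -3*5 = -15)
W*(-1*1846) = -(-15)*1846 = -15*(-1846) = 27690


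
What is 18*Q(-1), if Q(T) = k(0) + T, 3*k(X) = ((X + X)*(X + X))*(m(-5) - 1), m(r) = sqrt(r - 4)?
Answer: -18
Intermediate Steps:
m(r) = sqrt(-4 + r)
k(X) = 4*X**2*(-1 + 3*I)/3 (k(X) = (((X + X)*(X + X))*(sqrt(-4 - 5) - 1))/3 = (((2*X)*(2*X))*(sqrt(-9) - 1))/3 = ((4*X**2)*(3*I - 1))/3 = ((4*X**2)*(-1 + 3*I))/3 = (4*X**2*(-1 + 3*I))/3 = 4*X**2*(-1 + 3*I)/3)
Q(T) = T (Q(T) = 0**2*(-4/3 + 4*I) + T = 0*(-4/3 + 4*I) + T = 0 + T = T)
18*Q(-1) = 18*(-1) = -18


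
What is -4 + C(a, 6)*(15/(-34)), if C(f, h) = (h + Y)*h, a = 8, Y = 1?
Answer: -383/17 ≈ -22.529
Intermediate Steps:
C(f, h) = h*(1 + h) (C(f, h) = (h + 1)*h = (1 + h)*h = h*(1 + h))
-4 + C(a, 6)*(15/(-34)) = -4 + (6*(1 + 6))*(15/(-34)) = -4 + (6*7)*(15*(-1/34)) = -4 + 42*(-15/34) = -4 - 315/17 = -383/17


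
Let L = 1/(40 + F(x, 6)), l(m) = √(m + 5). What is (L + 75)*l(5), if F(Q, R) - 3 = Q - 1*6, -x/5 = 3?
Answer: 1651*√10/22 ≈ 237.31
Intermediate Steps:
x = -15 (x = -5*3 = -15)
l(m) = √(5 + m)
F(Q, R) = -3 + Q (F(Q, R) = 3 + (Q - 1*6) = 3 + (Q - 6) = 3 + (-6 + Q) = -3 + Q)
L = 1/22 (L = 1/(40 + (-3 - 15)) = 1/(40 - 18) = 1/22 ≈ 0.045455)
(L + 75)*l(5) = (1/22 + 75)*√(5 + 5) = 1651*√10/22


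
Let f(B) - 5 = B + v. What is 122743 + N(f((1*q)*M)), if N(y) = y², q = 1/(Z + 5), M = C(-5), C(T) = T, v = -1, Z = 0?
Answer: 122752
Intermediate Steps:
M = -5
q = ⅕ (q = 1/(0 + 5) = 1/5 = ⅕ ≈ 0.20000)
f(B) = 4 + B (f(B) = 5 + (B - 1) = 5 + (-1 + B) = 4 + B)
122743 + N(f((1*q)*M)) = 122743 + (4 + (1*(⅕))*(-5))² = 122743 + (4 + (⅕)*(-5))² = 122743 + (4 - 1)² = 122743 + 3² = 122743 + 9 = 122752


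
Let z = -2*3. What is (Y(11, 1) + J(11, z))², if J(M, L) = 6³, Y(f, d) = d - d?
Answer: 46656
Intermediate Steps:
Y(f, d) = 0
z = -6
J(M, L) = 216
(Y(11, 1) + J(11, z))² = (0 + 216)² = 216² = 46656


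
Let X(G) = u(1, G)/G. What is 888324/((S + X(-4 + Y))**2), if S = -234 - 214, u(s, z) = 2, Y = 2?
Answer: 888324/201601 ≈ 4.4063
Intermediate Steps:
S = -448
X(G) = 2/G
888324/((S + X(-4 + Y))**2) = 888324/((-448 + 2/(-4 + 2))**2) = 888324/((-448 + 2/(-2))**2) = 888324/((-448 + 2*(-1/2))**2) = 888324/((-448 - 1)**2) = 888324/((-449)**2) = 888324/201601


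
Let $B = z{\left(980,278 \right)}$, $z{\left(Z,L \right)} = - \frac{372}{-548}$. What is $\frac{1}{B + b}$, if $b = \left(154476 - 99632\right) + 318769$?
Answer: $\frac{137}{51185074} \approx 2.6766 \cdot 10^{-6}$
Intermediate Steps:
$z{\left(Z,L \right)} = \frac{93}{137}$ ($z{\left(Z,L \right)} = \left(-372\right) \left(- \frac{1}{548}\right) = \frac{93}{137}$)
$B = \frac{93}{137} \approx 0.67883$
$b = 373613$ ($b = 54844 + 318769 = 373613$)
$\frac{1}{B + b} = \frac{1}{\frac{93}{137} + 373613} = \frac{1}{\frac{51185074}{137}} = \frac{137}{51185074}$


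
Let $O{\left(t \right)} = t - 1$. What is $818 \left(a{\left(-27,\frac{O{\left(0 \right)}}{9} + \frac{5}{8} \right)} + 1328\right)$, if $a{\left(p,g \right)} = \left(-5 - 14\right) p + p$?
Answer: $1483852$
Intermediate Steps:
$O{\left(t \right)} = -1 + t$ ($O{\left(t \right)} = t - 1 = -1 + t$)
$a{\left(p,g \right)} = - 18 p$ ($a{\left(p,g \right)} = \left(-5 - 14\right) p + p = - 19 p + p = - 18 p$)
$818 \left(a{\left(-27,\frac{O{\left(0 \right)}}{9} + \frac{5}{8} \right)} + 1328\right) = 818 \left(\left(-18\right) \left(-27\right) + 1328\right) = 818 \left(486 + 1328\right) = 818 \cdot 1814 = 1483852$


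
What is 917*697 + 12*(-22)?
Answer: 638885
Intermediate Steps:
917*697 + 12*(-22) = 639149 - 264 = 638885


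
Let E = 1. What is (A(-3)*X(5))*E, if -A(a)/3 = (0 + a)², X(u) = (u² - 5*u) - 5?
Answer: 135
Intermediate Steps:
X(u) = -5 + u² - 5*u
A(a) = -3*a² (A(a) = -3*(0 + a)² = -3*a²)
(A(-3)*X(5))*E = ((-3*(-3)²)*(-5 + 5² - 5*5))*1 = ((-3*9)*(-5 + 25 - 25))*1 = -27*(-5)*1 = 135*1 = 135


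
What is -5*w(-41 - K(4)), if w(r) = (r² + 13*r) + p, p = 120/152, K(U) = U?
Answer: -136875/19 ≈ -7203.9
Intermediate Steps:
p = 15/19 (p = 120*(1/152) = 15/19 ≈ 0.78947)
w(r) = 15/19 + r² + 13*r (w(r) = (r² + 13*r) + 15/19 = 15/19 + r² + 13*r)
-5*w(-41 - K(4)) = -5*(15/19 + (-41 - 1*4)² + 13*(-41 - 1*4)) = -5*(15/19 + (-41 - 4)² + 13*(-41 - 4)) = -5*(15/19 + (-45)² + 13*(-45)) = -5*(15/19 + 2025 - 585) = -5*27375/19 = -136875/19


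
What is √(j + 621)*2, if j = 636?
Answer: 2*√1257 ≈ 70.908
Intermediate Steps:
√(j + 621)*2 = √(636 + 621)*2 = √1257*2 = 2*√1257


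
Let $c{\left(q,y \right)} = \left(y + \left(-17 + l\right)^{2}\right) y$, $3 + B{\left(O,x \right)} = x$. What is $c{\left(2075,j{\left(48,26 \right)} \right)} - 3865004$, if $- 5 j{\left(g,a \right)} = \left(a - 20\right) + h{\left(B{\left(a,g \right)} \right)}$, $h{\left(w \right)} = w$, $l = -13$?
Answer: $- \frac{96851999}{25} \approx -3.8741 \cdot 10^{6}$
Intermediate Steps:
$B{\left(O,x \right)} = -3 + x$
$j{\left(g,a \right)} = \frac{23}{5} - \frac{a}{5} - \frac{g}{5}$ ($j{\left(g,a \right)} = - \frac{\left(a - 20\right) + \left(-3 + g\right)}{5} = - \frac{\left(-20 + a\right) + \left(-3 + g\right)}{5} = - \frac{-23 + a + g}{5} = \frac{23}{5} - \frac{a}{5} - \frac{g}{5}$)
$c{\left(q,y \right)} = y \left(900 + y\right)$ ($c{\left(q,y \right)} = \left(y + \left(-17 - 13\right)^{2}\right) y = \left(y + \left(-30\right)^{2}\right) y = \left(y + 900\right) y = \left(900 + y\right) y = y \left(900 + y\right)$)
$c{\left(2075,j{\left(48,26 \right)} \right)} - 3865004 = \left(\frac{23}{5} - \frac{26}{5} - \frac{48}{5}\right) \left(900 - \frac{51}{5}\right) - 3865004 = - \frac{51 \left(900 - \frac{51}{5}\right)}{5} - 3865004 = \left(- \frac{51}{5}\right) \frac{4449}{5} - 3865004 = - \frac{226899}{25} - 3865004 = - \frac{96851999}{25}$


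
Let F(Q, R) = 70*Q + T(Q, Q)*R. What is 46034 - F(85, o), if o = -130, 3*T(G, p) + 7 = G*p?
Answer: 352864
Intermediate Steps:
T(G, p) = -7/3 + G*p/3 (T(G, p) = -7/3 + (G*p)/3 = -7/3 + G*p/3)
F(Q, R) = 70*Q + R*(-7/3 + Q**2/3) (F(Q, R) = 70*Q + (-7/3 + Q*Q/3)*R = 70*Q + (-7/3 + Q**2/3)*R = 70*Q + R*(-7/3 + Q**2/3))
46034 - F(85, o) = 46034 - (70*85 + (1/3)*(-130)*(-7 + 85**2)) = 46034 - (5950 + (1/3)*(-130)*(-7 + 7225)) = 46034 - (5950 + (1/3)*(-130)*7218) = 46034 - (5950 - 312780) = 46034 - 1*(-306830) = 46034 + 306830 = 352864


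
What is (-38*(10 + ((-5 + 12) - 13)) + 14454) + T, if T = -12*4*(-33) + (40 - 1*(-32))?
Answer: 15958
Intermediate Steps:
T = 1656 (T = -48*(-33) + (40 + 32) = 1584 + 72 = 1656)
(-38*(10 + ((-5 + 12) - 13)) + 14454) + T = (-38*(10 + ((-5 + 12) - 13)) + 14454) + 1656 = (-38*(10 + (7 - 13)) + 14454) + 1656 = (-38*(10 - 6) + 14454) + 1656 = (-38*4 + 14454) + 1656 = (-152 + 14454) + 1656 = 14302 + 1656 = 15958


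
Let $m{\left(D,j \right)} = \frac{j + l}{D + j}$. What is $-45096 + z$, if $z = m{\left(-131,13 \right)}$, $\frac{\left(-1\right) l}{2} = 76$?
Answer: $- \frac{5321189}{118} \approx -45095.0$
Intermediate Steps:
$l = -152$ ($l = \left(-2\right) 76 = -152$)
$m{\left(D,j \right)} = \frac{-152 + j}{D + j}$ ($m{\left(D,j \right)} = \frac{j - 152}{D + j} = \frac{-152 + j}{D + j}$)
$z = \frac{139}{118}$ ($z = \frac{-152 + 13}{-131 + 13} = \frac{1}{-118} \left(-139\right) = \left(- \frac{1}{118}\right) \left(-139\right) = \frac{139}{118} \approx 1.178$)
$-45096 + z = -45096 + \frac{139}{118} = - \frac{5321189}{118}$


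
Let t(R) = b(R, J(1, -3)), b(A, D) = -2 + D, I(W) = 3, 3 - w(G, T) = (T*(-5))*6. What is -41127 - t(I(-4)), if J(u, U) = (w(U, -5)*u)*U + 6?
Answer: -41572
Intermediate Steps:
w(G, T) = 3 + 30*T (w(G, T) = 3 - T*(-5)*6 = 3 - (-5*T)*6 = 3 - (-30)*T = 3 + 30*T)
J(u, U) = 6 - 147*U*u (J(u, U) = ((3 + 30*(-5))*u)*U + 6 = ((3 - 150)*u)*U + 6 = (-147*u)*U + 6 = -147*U*u + 6 = 6 - 147*U*u)
t(R) = 445 (t(R) = -2 + (6 - 147*(-3)*1) = -2 + (6 + 441) = -2 + 447 = 445)
-41127 - t(I(-4)) = -41127 - 1*445 = -41127 - 445 = -41572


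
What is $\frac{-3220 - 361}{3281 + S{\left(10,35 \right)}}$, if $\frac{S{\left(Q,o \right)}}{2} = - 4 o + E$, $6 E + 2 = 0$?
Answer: $- \frac{10743}{9001} \approx -1.1935$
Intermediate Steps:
$E = - \frac{1}{3}$ ($E = - \frac{1}{3} + \frac{1}{6} \cdot 0 = - \frac{1}{3} + 0 = - \frac{1}{3} \approx -0.33333$)
$S{\left(Q,o \right)} = - \frac{2}{3} - 8 o$ ($S{\left(Q,o \right)} = 2 \left(- 4 o - \frac{1}{3}\right) = 2 \left(- \frac{1}{3} - 4 o\right) = - \frac{2}{3} - 8 o$)
$\frac{-3220 - 361}{3281 + S{\left(10,35 \right)}} = \frac{-3220 - 361}{3281 - \frac{842}{3}} = - \frac{3581}{3281 - \frac{842}{3}} = - \frac{3581}{\frac{9001}{3}} = \left(-3581\right) \frac{3}{9001} = - \frac{10743}{9001}$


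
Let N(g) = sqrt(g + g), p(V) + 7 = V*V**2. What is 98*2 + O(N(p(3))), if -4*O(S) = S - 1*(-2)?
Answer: 391/2 - sqrt(10)/2 ≈ 193.92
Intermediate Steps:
p(V) = -7 + V**3 (p(V) = -7 + V*V**2 = -7 + V**3)
N(g) = sqrt(2)*sqrt(g) (N(g) = sqrt(2*g) = sqrt(2)*sqrt(g))
O(S) = -1/2 - S/4 (O(S) = -(S - 1*(-2))/4 = -(S + 2)/4 = -(2 + S)/4 = -1/2 - S/4)
98*2 + O(N(p(3))) = 98*2 + (-1/2 - sqrt(2)*sqrt(-7 + 3**3)/4) = 196 + (-1/2 - sqrt(2)*sqrt(-7 + 27)/4) = 196 + (-1/2 - sqrt(2)*sqrt(20)/4) = 196 + (-1/2 - sqrt(2)*2*sqrt(5)/4) = 196 + (-1/2 - sqrt(10)/2) = 391/2 - sqrt(10)/2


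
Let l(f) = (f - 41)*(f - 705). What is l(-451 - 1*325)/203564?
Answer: 1209977/203564 ≈ 5.9440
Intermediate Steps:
l(f) = (-705 + f)*(-41 + f) (l(f) = (-41 + f)*(-705 + f) = (-705 + f)*(-41 + f))
l(-451 - 1*325)/203564 = (28905 + (-451 - 1*325)² - 746*(-451 - 1*325))/203564 = (28905 + (-451 - 325)² - 746*(-451 - 325))*(1/203564) = (28905 + (-776)² - 746*(-776))*(1/203564) = (28905 + 602176 + 578896)*(1/203564) = 1209977*(1/203564) = 1209977/203564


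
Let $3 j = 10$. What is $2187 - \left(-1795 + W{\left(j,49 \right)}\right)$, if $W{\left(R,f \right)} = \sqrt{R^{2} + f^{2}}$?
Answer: $3982 - \frac{\sqrt{21709}}{3} \approx 3932.9$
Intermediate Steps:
$j = \frac{10}{3}$ ($j = \frac{1}{3} \cdot 10 = \frac{10}{3} \approx 3.3333$)
$2187 - \left(-1795 + W{\left(j,49 \right)}\right) = 2187 + \left(1795 - \sqrt{\left(\frac{10}{3}\right)^{2} + 49^{2}}\right) = 2187 + \left(1795 - \sqrt{\frac{100}{9} + 2401}\right) = 2187 + \left(1795 - \sqrt{\frac{21709}{9}}\right) = 2187 + \left(1795 - \frac{\sqrt{21709}}{3}\right) = 3982 - \frac{\sqrt{21709}}{3}$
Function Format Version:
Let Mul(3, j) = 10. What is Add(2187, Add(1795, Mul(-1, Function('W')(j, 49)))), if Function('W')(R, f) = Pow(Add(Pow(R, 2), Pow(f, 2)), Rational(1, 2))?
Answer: Add(3982, Mul(Rational(-1, 3), Pow(21709, Rational(1, 2)))) ≈ 3932.9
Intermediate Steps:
j = Rational(10, 3) (j = Mul(Rational(1, 3), 10) = Rational(10, 3) ≈ 3.3333)
Add(2187, Add(1795, Mul(-1, Function('W')(j, 49)))) = Add(2187, Add(1795, Mul(-1, Pow(Add(Pow(Rational(10, 3), 2), Pow(49, 2)), Rational(1, 2))))) = Add(2187, Add(1795, Mul(-1, Pow(Add(Rational(100, 9), 2401), Rational(1, 2))))) = Add(2187, Add(1795, Mul(-1, Pow(Rational(21709, 9), Rational(1, 2))))) = Add(2187, Add(1795, Mul(-1, Mul(Rational(1, 3), Pow(21709, Rational(1, 2)))))) = Add(2187, Add(1795, Mul(Rational(-1, 3), Pow(21709, Rational(1, 2))))) = Add(3982, Mul(Rational(-1, 3), Pow(21709, Rational(1, 2))))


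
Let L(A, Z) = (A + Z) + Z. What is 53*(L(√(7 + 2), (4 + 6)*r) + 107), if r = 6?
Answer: 12190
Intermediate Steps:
L(A, Z) = A + 2*Z
53*(L(√(7 + 2), (4 + 6)*r) + 107) = 53*((√(7 + 2) + 2*((4 + 6)*6)) + 107) = 53*((√9 + 2*(10*6)) + 107) = 53*((3 + 2*60) + 107) = 53*((3 + 120) + 107) = 53*(123 + 107) = 53*230 = 12190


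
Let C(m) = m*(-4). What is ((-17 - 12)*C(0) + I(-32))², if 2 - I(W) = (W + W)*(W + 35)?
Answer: 37636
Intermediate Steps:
C(m) = -4*m
I(W) = 2 - 2*W*(35 + W) (I(W) = 2 - (W + W)*(W + 35) = 2 - 2*W*(35 + W))
((-17 - 12)*C(0) + I(-32))² = ((-17 - 12)*(-4*0) + (2 - 70*(-32) - 2*(-32)²))² = (-29*0 + (2 + 2240 - 2*1024))² = (0 + (2 + 2240 - 2048))² = (0 + 194)² = 194² = 37636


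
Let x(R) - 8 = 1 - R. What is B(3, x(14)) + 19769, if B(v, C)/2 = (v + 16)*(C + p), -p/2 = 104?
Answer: 11675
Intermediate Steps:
x(R) = 9 - R (x(R) = 8 + (1 - R) = 9 - R)
p = -208 (p = -2*104 = -208)
B(v, C) = 2*(-208 + C)*(16 + v) (B(v, C) = 2*((v + 16)*(C - 208)) = 2*((16 + v)*(-208 + C)) = 2*((-208 + C)*(16 + v)) = 2*(-208 + C)*(16 + v))
B(3, x(14)) + 19769 = (-6656 - 416*3 + 32*(9 - 1*14) + 2*(9 - 1*14)*3) + 19769 = (-6656 - 1248 + 32*(9 - 14) + 2*(9 - 14)*3) + 19769 = (-6656 - 1248 + 32*(-5) + 2*(-5)*3) + 19769 = (-6656 - 1248 - 160 - 30) + 19769 = -8094 + 19769 = 11675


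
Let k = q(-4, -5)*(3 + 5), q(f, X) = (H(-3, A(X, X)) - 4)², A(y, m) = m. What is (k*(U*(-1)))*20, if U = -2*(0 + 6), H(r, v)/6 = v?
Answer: 2219520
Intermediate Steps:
H(r, v) = 6*v
q(f, X) = (-4 + 6*X)² (q(f, X) = (6*X - 4)² = (-4 + 6*X)²)
U = -12 (U = -2*6 = -12)
k = 9248 (k = (4*(-2 + 3*(-5))²)*(3 + 5) = (4*(-2 - 15)²)*8 = (4*(-17)²)*8 = (4*289)*8 = 1156*8 = 9248)
(k*(U*(-1)))*20 = (9248*(-12*(-1)))*20 = (9248*12)*20 = 110976*20 = 2219520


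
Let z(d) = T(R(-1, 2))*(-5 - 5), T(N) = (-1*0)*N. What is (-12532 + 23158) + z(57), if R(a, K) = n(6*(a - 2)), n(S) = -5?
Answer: 10626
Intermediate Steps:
R(a, K) = -5
T(N) = 0 (T(N) = 0*N = 0)
z(d) = 0 (z(d) = 0*(-5 - 5) = 0*(-10) = 0)
(-12532 + 23158) + z(57) = (-12532 + 23158) + 0 = 10626 + 0 = 10626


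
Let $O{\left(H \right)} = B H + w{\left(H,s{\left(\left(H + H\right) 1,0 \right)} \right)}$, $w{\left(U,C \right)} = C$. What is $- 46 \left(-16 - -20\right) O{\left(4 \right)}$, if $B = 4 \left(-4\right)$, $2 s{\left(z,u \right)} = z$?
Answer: $11040$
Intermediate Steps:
$s{\left(z,u \right)} = \frac{z}{2}$
$B = -16$
$O{\left(H \right)} = - 15 H$ ($O{\left(H \right)} = - 16 H + \frac{\left(H + H\right) 1}{2} = - 16 H + \frac{2 H 1}{2} = - 16 H + \frac{2 H}{2} = - 16 H + H = - 15 H$)
$- 46 \left(-16 - -20\right) O{\left(4 \right)} = - 46 \left(-16 - -20\right) \left(\left(-15\right) 4\right) = - 46 \left(-16 + 20\right) \left(-60\right) = \left(-46\right) 4 \left(-60\right) = \left(-184\right) \left(-60\right) = 11040$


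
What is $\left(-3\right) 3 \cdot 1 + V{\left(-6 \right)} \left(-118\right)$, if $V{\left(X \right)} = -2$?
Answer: $227$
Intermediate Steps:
$\left(-3\right) 3 \cdot 1 + V{\left(-6 \right)} \left(-118\right) = \left(-3\right) 3 \cdot 1 - -236 = \left(-9\right) 1 + 236 = -9 + 236 = 227$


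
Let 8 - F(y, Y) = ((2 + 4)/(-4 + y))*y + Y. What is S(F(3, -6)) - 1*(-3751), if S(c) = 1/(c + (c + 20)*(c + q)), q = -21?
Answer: 2265605/604 ≈ 3751.0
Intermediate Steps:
F(y, Y) = 8 - Y - 6*y/(-4 + y) (F(y, Y) = 8 - (((2 + 4)/(-4 + y))*y + Y) = 8 - ((6/(-4 + y))*y + Y) = 8 - (6*y/(-4 + y) + Y) = 8 - (Y + 6*y/(-4 + y)) = 8 + (-Y - 6*y/(-4 + y)) = 8 - Y - 6*y/(-4 + y))
S(c) = 1/(c + (-21 + c)*(20 + c)) (S(c) = 1/(c + (c + 20)*(c - 21)) = 1/(c + (20 + c)*(-21 + c)) = 1/(c + (-21 + c)*(20 + c)))
S(F(3, -6)) - 1*(-3751) = 1/(-420 + ((-32 + 2*3 + 4*(-6) - 1*(-6)*3)/(-4 + 3))²) - 1*(-3751) = 1/(-420 + ((-32 + 6 - 24 + 18)/(-1))²) + 3751 = 1/(-420 + (-1*(-32))²) + 3751 = 1/(-420 + 32²) + 3751 = 1/(-420 + 1024) + 3751 = 1/604 + 3751 = 2265605/604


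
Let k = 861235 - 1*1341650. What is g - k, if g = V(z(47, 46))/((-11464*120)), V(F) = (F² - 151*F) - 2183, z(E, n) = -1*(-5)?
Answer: 220299103371/458560 ≈ 4.8042e+5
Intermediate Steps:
z(E, n) = 5
V(F) = -2183 + F² - 151*F
g = 971/458560 (g = (-2183 + 5² - 151*5)/((-11464*120)) = (-2183 + 25 - 755)/(-1375680) = -2913*(-1/1375680) = 971/458560 ≈ 0.0021175)
k = -480415 (k = 861235 - 1341650 = -480415)
g - k = 971/458560 - 1*(-480415) = 971/458560 + 480415 = 220299103371/458560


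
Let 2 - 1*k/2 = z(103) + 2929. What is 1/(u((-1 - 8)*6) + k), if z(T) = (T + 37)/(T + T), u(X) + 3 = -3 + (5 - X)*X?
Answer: -103/931878 ≈ -0.00011053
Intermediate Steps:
u(X) = -6 + X*(5 - X) (u(X) = -3 + (-3 + (5 - X)*X) = -3 + (-3 + X*(5 - X)) = -6 + X*(5 - X))
z(T) = (37 + T)/(2*T) (z(T) = (37 + T)/((2*T)) = (37 + T)*(1/(2*T)) = (37 + T)/(2*T))
k = -603102/103 (k = 4 - 2*((½)*(37 + 103)/103 + 2929) = 4 - 2*((½)*(1/103)*140 + 2929) = 4 - 2*(70/103 + 2929) = 4 - 2*301757/103 = 4 - 603514/103 = -603102/103 ≈ -5855.4)
1/(u((-1 - 8)*6) + k) = 1/((-6 - ((-1 - 8)*6)² + 5*((-1 - 8)*6)) - 603102/103) = 1/((-6 - (-9*6)² + 5*(-9*6)) - 603102/103) = 1/((-6 - 1*(-54)² + 5*(-54)) - 603102/103) = 1/((-6 - 1*2916 - 270) - 603102/103) = 1/((-6 - 2916 - 270) - 603102/103) = 1/(-3192 - 603102/103) = 1/(-931878/103) = -103/931878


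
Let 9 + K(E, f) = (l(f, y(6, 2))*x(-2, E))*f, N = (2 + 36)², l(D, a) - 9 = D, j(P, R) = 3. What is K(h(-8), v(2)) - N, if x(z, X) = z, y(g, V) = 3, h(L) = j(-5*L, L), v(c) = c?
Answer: -1497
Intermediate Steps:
h(L) = 3
l(D, a) = 9 + D
N = 1444 (N = 38² = 1444)
K(E, f) = -9 + f*(-18 - 2*f) (K(E, f) = -9 + ((9 + f)*(-2))*f = -9 + (-18 - 2*f)*f = -9 + f*(-18 - 2*f))
K(h(-8), v(2)) - N = (-9 - 2*2*(9 + 2)) - 1*1444 = (-9 - 2*2*11) - 1444 = (-9 - 44) - 1444 = -53 - 1444 = -1497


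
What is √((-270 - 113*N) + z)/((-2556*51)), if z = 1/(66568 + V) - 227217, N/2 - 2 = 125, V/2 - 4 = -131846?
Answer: -5*I*√99541512105323/12847626648 ≈ -0.0038828*I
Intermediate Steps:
V = -263684 (V = 8 + 2*(-131846) = 8 - 263692 = -263684)
N = 254 (N = 4 + 2*125 = 4 + 250 = 254)
z = -44788106173/197116 (z = 1/(66568 - 263684) - 227217 = 1/(-197116) - 227217 = -1/197116 - 227217 = -44788106173/197116 ≈ -2.2722e+5)
√((-270 - 113*N) + z)/((-2556*51)) = √((-270 - 113*254) - 44788106173/197116)/((-2556*51)) = √((-270 - 28702) - 44788106173/197116)/(-130356) = √(-28972 - 44788106173/197116)*(-1/130356) = √(-50498950925/197116)*(-1/130356) = (5*I*√99541512105323/98558)*(-1/130356) = -5*I*√99541512105323/12847626648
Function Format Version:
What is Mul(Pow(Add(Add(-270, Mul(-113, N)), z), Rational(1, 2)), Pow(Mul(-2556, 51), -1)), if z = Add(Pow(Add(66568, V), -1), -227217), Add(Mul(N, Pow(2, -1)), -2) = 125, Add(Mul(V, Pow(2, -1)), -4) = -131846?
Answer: Mul(Rational(-5, 12847626648), I, Pow(99541512105323, Rational(1, 2))) ≈ Mul(-0.0038828, I)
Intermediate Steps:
V = -263684 (V = Add(8, Mul(2, -131846)) = Add(8, -263692) = -263684)
N = 254 (N = Add(4, Mul(2, 125)) = Add(4, 250) = 254)
z = Rational(-44788106173, 197116) (z = Add(Pow(Add(66568, -263684), -1), -227217) = Add(Pow(-197116, -1), -227217) = Add(Rational(-1, 197116), -227217) = Rational(-44788106173, 197116) ≈ -2.2722e+5)
Mul(Pow(Add(Add(-270, Mul(-113, N)), z), Rational(1, 2)), Pow(Mul(-2556, 51), -1)) = Mul(Pow(Add(Add(-270, Mul(-113, 254)), Rational(-44788106173, 197116)), Rational(1, 2)), Pow(Mul(-2556, 51), -1)) = Mul(Pow(Add(Add(-270, -28702), Rational(-44788106173, 197116)), Rational(1, 2)), Pow(-130356, -1)) = Mul(Pow(Add(-28972, Rational(-44788106173, 197116)), Rational(1, 2)), Rational(-1, 130356)) = Mul(Pow(Rational(-50498950925, 197116), Rational(1, 2)), Rational(-1, 130356)) = Mul(Mul(Rational(5, 98558), I, Pow(99541512105323, Rational(1, 2))), Rational(-1, 130356)) = Mul(Rational(-5, 12847626648), I, Pow(99541512105323, Rational(1, 2)))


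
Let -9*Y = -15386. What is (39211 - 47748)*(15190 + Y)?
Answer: -1298443552/9 ≈ -1.4427e+8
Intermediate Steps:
Y = 15386/9 (Y = -1/9*(-15386) = 15386/9 ≈ 1709.6)
(39211 - 47748)*(15190 + Y) = (39211 - 47748)*(15190 + 15386/9) = -8537*152096/9 = -1298443552/9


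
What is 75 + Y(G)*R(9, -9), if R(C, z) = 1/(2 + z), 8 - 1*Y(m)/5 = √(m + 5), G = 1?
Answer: 485/7 + 5*√6/7 ≈ 71.035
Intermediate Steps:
Y(m) = 40 - 5*√(5 + m) (Y(m) = 40 - 5*√(m + 5) = 40 - 5*√(5 + m))
75 + Y(G)*R(9, -9) = 75 + (40 - 5*√(5 + 1))/(2 - 9) = 75 + (40 - 5*√6)/(-7) = 75 + (40 - 5*√6)*(-⅐) = 75 + (-40/7 + 5*√6/7) = 485/7 + 5*√6/7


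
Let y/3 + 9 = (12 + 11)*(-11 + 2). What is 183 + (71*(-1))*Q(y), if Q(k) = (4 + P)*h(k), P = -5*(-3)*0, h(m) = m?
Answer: 184215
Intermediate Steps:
y = -648 (y = -27 + 3*((12 + 11)*(-11 + 2)) = -27 + 3*(23*(-9)) = -27 + 3*(-207) = -27 - 621 = -648)
P = 0 (P = 15*0 = 0)
Q(k) = 4*k (Q(k) = (4 + 0)*k = 4*k)
183 + (71*(-1))*Q(y) = 183 + (71*(-1))*(4*(-648)) = 183 - 71*(-2592) = 183 + 184032 = 184215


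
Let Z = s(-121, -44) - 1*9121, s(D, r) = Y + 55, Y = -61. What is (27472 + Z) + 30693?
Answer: 49038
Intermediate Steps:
s(D, r) = -6 (s(D, r) = -61 + 55 = -6)
Z = -9127 (Z = -6 - 1*9121 = -6 - 9121 = -9127)
(27472 + Z) + 30693 = (27472 - 9127) + 30693 = 18345 + 30693 = 49038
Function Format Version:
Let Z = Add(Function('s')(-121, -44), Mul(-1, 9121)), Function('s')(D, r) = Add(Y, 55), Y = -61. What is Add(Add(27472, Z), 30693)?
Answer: 49038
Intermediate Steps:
Function('s')(D, r) = -6 (Function('s')(D, r) = Add(-61, 55) = -6)
Z = -9127 (Z = Add(-6, Mul(-1, 9121)) = Add(-6, -9121) = -9127)
Add(Add(27472, Z), 30693) = Add(Add(27472, -9127), 30693) = Add(18345, 30693) = 49038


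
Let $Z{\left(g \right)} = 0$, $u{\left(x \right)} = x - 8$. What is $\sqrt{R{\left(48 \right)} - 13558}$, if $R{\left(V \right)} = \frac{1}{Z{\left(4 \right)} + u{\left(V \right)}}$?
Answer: $\frac{i \sqrt{5423190}}{20} \approx 116.44 i$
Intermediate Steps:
$u{\left(x \right)} = -8 + x$ ($u{\left(x \right)} = x - 8 = -8 + x$)
$R{\left(V \right)} = \frac{1}{-8 + V}$ ($R{\left(V \right)} = \frac{1}{0 + \left(-8 + V\right)} = \frac{1}{-8 + V}$)
$\sqrt{R{\left(48 \right)} - 13558} = \sqrt{\frac{1}{-8 + 48} - 13558} = \sqrt{\frac{1}{40} - 13558} = \sqrt{- \frac{542319}{40}} = \frac{i \sqrt{5423190}}{20}$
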